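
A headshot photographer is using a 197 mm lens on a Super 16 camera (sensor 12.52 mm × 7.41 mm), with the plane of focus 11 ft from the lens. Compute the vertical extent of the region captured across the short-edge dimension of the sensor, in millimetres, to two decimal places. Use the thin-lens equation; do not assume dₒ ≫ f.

118.70 mm

dₒ: 11 ft × 304.8 mm/ft = 3352.80 mm.
Similar triangles through the lens centre give W/dₒ = h/dᵢ; with 1/f = 1/dₒ + 1/dᵢ this gives W = h·(dₒ − f)/f.
W = 7.41 mm × (3352.8 − 197) / 197 = 7.41 × 16.0193 ≈ 118.703 mm.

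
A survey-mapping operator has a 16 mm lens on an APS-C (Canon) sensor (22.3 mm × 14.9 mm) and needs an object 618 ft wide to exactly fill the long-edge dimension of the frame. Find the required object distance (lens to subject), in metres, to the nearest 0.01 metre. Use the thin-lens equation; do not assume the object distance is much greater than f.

W: 618 ft × 304.8 mm/ft = 188366.39 mm.
Magnification m = w/W = dᵢ/dₒ; combined with 1/f = 1/dₒ + 1/dᵢ this gives dₒ = f·(1 + W/w).
dₒ = 16 mm × (1 + 188366/22.3) = 16 × 8447.9235 ≈ 135166.776 mm = 135.167 m.

135.17 m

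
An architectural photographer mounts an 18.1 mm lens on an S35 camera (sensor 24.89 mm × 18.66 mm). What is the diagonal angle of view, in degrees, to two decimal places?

81.35°

Sensor diagonal = √(24.89² + 18.66²) = √967.7077 ≈ 31.1080 mm.
Angle of view α = 2·arctan(d/2f) with d = 31.1080 mm and f = 18.1 mm.
d/2f = 0.85934; arctan(0.85934) ≈ 40.6737°, so α ≈ 81.3474°.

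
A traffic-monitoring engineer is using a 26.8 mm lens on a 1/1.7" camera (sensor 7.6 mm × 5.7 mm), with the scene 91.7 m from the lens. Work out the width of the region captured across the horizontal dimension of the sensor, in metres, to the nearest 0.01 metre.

dₒ: 91.7 m = 91700 mm.
Similar triangles through the lens centre give W/dₒ = w/dᵢ; with 1/f = 1/dₒ + 1/dᵢ this gives W = w·(dₒ − f)/f.
W = 7.6 mm × (91700 − 26.8) / 26.8 = 7.6 × 3420.6418 ≈ 25996.878 mm = 25.9969 m.

26.00 m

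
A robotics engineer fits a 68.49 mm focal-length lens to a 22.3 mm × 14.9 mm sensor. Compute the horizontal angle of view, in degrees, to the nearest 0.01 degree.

Angle of view α = 2·arctan(w/2f) with w = 22.3 mm and f = 68.49 mm.
w/2f = 0.16280; arctan(0.16280) ≈ 9.2465°, so α ≈ 18.4930°.

18.49°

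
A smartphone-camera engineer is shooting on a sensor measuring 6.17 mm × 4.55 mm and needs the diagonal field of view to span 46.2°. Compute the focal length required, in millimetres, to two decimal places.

Sensor diagonal = √(6.17² + 4.55²) = √58.7714 ≈ 7.6663 mm.
From α = 2·arctan(d/2f) we get f = d / (2·tan(α/2)).
With d = 7.6663 mm and α/2 = 23.1°, tan(α/2) ≈ 0.42654, so f ≈ 7.6663 / 0.85307 ≈ 8.9866 mm.

8.99 mm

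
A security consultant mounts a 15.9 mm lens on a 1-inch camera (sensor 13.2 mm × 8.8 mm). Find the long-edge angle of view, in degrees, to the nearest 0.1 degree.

Angle of view α = 2·arctan(w/2f) with w = 13.2 mm and f = 15.9 mm.
w/2f = 0.41509; arctan(0.41509) ≈ 22.5431°, so α ≈ 45.0861°.

45.1°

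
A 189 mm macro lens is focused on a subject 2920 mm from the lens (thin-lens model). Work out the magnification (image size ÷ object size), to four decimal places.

0.0692×

Thin lens: 1/f = 1/dₒ + 1/dᵢ → 1/dᵢ = 1/189 − 1/2920 = 0.0049485 mm⁻¹, so dᵢ ≈ 202.0798 mm.
Magnification m = dᵢ/dₒ = 202.0798/2920 ≈ 0.06921.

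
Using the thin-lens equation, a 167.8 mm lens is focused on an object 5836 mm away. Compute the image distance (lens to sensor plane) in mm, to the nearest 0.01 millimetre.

1/dᵢ = 1/f − 1/dₒ = 1/167.8 − 1/5836 = 0.0057881 mm⁻¹.
dᵢ = 1/0.0057881 ≈ 172.7675 mm.

172.77 mm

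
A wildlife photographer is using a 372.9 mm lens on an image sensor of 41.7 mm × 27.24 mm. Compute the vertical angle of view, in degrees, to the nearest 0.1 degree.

4.2°

Angle of view α = 2·arctan(h/2f) with h = 27.24 mm and f = 372.9 mm.
h/2f = 0.03652; arctan(0.03652) ≈ 2.0918°, so α ≈ 4.1835°.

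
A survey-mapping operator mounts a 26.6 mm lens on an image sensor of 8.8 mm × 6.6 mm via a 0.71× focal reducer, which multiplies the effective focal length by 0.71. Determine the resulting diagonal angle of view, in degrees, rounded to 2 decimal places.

Effective focal length f = 26.6 × 0.71 = 18.886 mm.
Sensor diagonal = √(8.8² + 6.6²) = √121.0000 ≈ 11.0000 mm.
α = 2·arctan(11.000 / (2 × 18.886)) = 2·arctan(0.29122) ≈ 32.4733°.

32.47°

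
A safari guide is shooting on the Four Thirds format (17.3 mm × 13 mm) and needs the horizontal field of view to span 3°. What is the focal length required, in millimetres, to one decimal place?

From α = 2·arctan(w/2f) we get f = w / (2·tan(α/2)).
With w = 17.3 mm and α/2 = 1.5°, tan(α/2) ≈ 0.02619, so f ≈ 17.3 / 0.05237 ≈ 330.3302 mm.

330.3 mm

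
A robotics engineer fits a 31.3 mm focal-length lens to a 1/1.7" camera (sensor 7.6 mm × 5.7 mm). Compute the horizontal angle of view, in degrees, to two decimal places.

13.84°

Angle of view α = 2·arctan(w/2f) with w = 7.6 mm and f = 31.3 mm.
w/2f = 0.12141; arctan(0.12141) ≈ 6.9222°, so α ≈ 13.8443°.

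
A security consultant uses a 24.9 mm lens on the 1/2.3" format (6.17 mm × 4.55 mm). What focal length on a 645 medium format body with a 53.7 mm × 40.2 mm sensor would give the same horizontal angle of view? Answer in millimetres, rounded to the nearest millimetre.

Equal angle of view means equal width/f ratio, so f₂ = f₁ · (width₂/width₁) = 24.9 × 53.7/6.17.
f₂ = 24.9 × 8.70340 ≈ 216.715 mm.

217 mm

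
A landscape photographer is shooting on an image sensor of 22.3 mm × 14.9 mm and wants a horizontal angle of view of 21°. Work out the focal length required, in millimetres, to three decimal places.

From α = 2·arctan(w/2f) we get f = w / (2·tan(α/2)).
With w = 22.3 mm and α/2 = 10.5°, tan(α/2) ≈ 0.18534, so f ≈ 22.3 / 0.37068 ≈ 60.1600 mm.

60.160 mm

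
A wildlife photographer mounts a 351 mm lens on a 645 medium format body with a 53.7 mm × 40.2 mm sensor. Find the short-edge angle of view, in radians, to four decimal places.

Angle of view α = 2·arctan(h/2f) with h = 40.2 mm and f = 351 mm.
h/2f = 0.05726; arctan(0.05726) ≈ 0.0572 rad, so α ≈ 0.1144 rad.

0.1144 rad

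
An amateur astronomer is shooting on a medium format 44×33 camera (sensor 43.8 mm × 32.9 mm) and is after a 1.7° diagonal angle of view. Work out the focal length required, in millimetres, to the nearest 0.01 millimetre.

1846.14 mm

Sensor diagonal = √(43.8² + 32.9²) = √3000.8500 ≈ 54.7800 mm.
From α = 2·arctan(d/2f) we get f = d / (2·tan(α/2)).
With d = 54.7800 mm and α/2 = 0.85°, tan(α/2) ≈ 0.01484, so f ≈ 54.7800 / 0.02967 ≈ 1846.1373 mm.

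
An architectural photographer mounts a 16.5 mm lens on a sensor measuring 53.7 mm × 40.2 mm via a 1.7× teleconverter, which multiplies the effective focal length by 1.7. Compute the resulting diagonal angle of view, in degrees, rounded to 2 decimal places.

100.19°

Effective focal length f = 16.5 × 1.7 = 28.05 mm.
Sensor diagonal = √(53.7² + 40.2²) = √4499.7300 ≈ 67.0800 mm.
α = 2·arctan(67.080 / (2 × 28.05)) = 2·arctan(1.19572) ≈ 100.1875°.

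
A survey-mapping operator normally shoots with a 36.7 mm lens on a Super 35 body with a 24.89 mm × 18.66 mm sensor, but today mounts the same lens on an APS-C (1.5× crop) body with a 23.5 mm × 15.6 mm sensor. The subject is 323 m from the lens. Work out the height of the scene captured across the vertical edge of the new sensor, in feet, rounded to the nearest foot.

450 ft

The focal length stays 36.7 mm; the relevant sensor dimension is now h = 15.6 mm. Object distance dₒ = 323 m = 323000 mm.
Thin-lens field height W = h·(dₒ − f)/f = 15.6 × (323000 − 36.7)/36.7 ≈ 137281.403 mm = 137281.403/304.8 ft = 450.398 ft.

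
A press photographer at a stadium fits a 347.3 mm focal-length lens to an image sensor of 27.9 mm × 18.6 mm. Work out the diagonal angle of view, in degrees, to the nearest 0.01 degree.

Sensor diagonal = √(27.9² + 18.6²) = √1124.3700 ≈ 33.5316 mm.
Angle of view α = 2·arctan(d/2f) with d = 33.5316 mm and f = 347.3 mm.
d/2f = 0.04827; arctan(0.04827) ≈ 2.7638°, so α ≈ 5.5276°.

5.53°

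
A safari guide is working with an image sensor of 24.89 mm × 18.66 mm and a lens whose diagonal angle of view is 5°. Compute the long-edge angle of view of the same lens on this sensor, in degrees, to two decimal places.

4.00°

Sensor diagonal = √(24.89² + 18.66²) = √967.7077 ≈ 31.1080 mm.
From the diagonal AOV: f = 31.1080 / (2·tan(2.5°)) = 31.1080 / 0.08732 ≈ 356.2452 mm.
Long-edge AOV = 2·arctan(24.89 / (2 × 356.2452)) = 2·arctan(0.03493) ≈ 4.0015°.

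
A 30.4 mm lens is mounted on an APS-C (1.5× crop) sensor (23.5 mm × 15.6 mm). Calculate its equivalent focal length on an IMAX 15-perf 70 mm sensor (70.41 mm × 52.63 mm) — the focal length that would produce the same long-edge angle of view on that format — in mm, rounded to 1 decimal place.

Equal angle of view means equal width/f ratio, so f₂ = f₁ · (width₂/width₁) = 30.4 × 70.41/23.5.
f₂ = 30.4 × 2.99617 ≈ 91.084 mm.

91.1 mm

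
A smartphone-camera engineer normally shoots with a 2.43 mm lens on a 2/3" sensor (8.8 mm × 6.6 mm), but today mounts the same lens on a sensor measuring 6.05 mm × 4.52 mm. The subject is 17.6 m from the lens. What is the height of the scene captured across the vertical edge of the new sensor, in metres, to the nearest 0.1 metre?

The focal length stays 2.43 mm; the relevant sensor dimension is now h = 4.52 mm. Object distance dₒ = 17.6 m = 17600 mm.
Thin-lens field height W = h·(dₒ − f)/f = 4.52 × (17600 − 2.43)/2.43 ≈ 32732.929 mm = 32.7329 m.

32.7 m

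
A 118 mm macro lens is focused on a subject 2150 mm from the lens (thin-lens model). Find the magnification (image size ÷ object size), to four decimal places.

Thin lens: 1/f = 1/dₒ + 1/dᵢ → 1/dᵢ = 1/118 − 1/2150 = 0.0080095 mm⁻¹, so dᵢ ≈ 124.8524 mm.
Magnification m = dᵢ/dₒ = 124.8524/2150 ≈ 0.05807.

0.0581×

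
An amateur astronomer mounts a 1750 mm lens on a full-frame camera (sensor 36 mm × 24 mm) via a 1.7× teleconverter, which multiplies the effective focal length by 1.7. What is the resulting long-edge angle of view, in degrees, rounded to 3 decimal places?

0.693°

Effective focal length f = 1750 × 1.7 = 2975 mm.
α = 2·arctan(36 / (2 × 2975)) = 2·arctan(0.00605) ≈ 0.6933°.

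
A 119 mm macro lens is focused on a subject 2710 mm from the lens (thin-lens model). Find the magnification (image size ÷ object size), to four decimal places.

0.0459×

Thin lens: 1/f = 1/dₒ + 1/dᵢ → 1/dᵢ = 1/119 − 1/2710 = 0.0080344 mm⁻¹, so dᵢ ≈ 124.4655 mm.
Magnification m = dᵢ/dₒ = 124.4655/2710 ≈ 0.04593.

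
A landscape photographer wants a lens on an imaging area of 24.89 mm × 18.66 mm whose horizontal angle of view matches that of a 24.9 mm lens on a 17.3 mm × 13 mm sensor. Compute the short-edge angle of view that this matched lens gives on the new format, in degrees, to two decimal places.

Equal horizontal AOV ⇒ f₂ = f₁ · 24.89/17.3 = 24.9 × 1.43873 ≈ 35.8243 mm.
Short-edge AOV on the new format = 2·arctan(18.66 / (2 × 35.8243)) = 2·arctan(0.26044) ≈ 29.1954°.

29.20°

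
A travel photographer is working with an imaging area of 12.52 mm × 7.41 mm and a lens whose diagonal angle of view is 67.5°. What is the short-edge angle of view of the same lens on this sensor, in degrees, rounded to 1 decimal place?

37.6°

Sensor diagonal = √(12.52² + 7.41²) = √211.6585 ≈ 14.5485 mm.
From the diagonal AOV: f = 14.5485 / (2·tan(33.75°)) = 14.5485 / 1.33636 ≈ 10.8867 mm.
Short-edge AOV = 2·arctan(7.41 / (2 × 10.8867)) = 2·arctan(0.34032) ≈ 37.5894°.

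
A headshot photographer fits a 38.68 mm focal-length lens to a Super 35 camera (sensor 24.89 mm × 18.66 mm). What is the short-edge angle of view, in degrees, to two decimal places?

27.12°

Angle of view α = 2·arctan(h/2f) with h = 18.66 mm and f = 38.68 mm.
h/2f = 0.24121; arctan(0.24121) ≈ 13.5613°, so α ≈ 27.1225°.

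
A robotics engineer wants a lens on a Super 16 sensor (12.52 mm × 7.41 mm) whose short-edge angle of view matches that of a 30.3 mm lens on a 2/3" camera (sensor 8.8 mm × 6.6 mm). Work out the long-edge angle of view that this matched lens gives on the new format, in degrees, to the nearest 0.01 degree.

Equal short-edge AOV ⇒ f₂ = f₁ · 7.41/6.6 = 30.3 × 1.12273 ≈ 34.0186 mm.
Long-edge AOV on the new format = 2·arctan(12.52 / (2 × 34.0186)) = 2·arctan(0.18402) ≈ 20.8535°.

20.85°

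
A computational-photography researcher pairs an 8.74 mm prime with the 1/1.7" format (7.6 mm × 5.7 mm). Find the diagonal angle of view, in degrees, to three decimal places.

Sensor diagonal = √(7.6² + 5.7²) = √90.2500 ≈ 9.5000 mm.
Angle of view α = 2·arctan(d/2f) with d = 9.5000 mm and f = 8.74 mm.
d/2f = 0.54348; arctan(0.54348) ≈ 28.5231°, so α ≈ 57.0462°.

57.046°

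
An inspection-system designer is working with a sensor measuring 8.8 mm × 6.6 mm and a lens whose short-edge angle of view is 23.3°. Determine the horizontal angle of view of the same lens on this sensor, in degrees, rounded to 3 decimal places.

30.743°

From the short-edge AOV: f = 6.6 / (2·tan(11.65°)) = 6.6 / 0.41236 ≈ 16.0054 mm.
Horizontal AOV = 2·arctan(8.8 / (2 × 16.0054)) = 2·arctan(0.27491) ≈ 30.7426°.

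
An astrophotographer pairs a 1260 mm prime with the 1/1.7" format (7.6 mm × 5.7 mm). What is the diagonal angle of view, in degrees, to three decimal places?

0.432°

Sensor diagonal = √(7.6² + 5.7²) = √90.2500 ≈ 9.5000 mm.
Angle of view α = 2·arctan(d/2f) with d = 9.5000 mm and f = 1260 mm.
d/2f = 0.00377; arctan(0.00377) ≈ 0.2160°, so α ≈ 0.4320°.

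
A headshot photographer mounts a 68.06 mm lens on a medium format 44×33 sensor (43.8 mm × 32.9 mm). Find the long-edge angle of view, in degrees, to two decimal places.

35.67°

Angle of view α = 2·arctan(w/2f) with w = 43.8 mm and f = 68.06 mm.
w/2f = 0.32177; arctan(0.32177) ≈ 17.8369°, so α ≈ 35.6737°.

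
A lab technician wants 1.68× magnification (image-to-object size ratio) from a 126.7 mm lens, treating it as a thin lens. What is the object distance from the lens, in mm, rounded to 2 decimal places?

With m = dᵢ/dₒ and 1/f = 1/dₒ + 1/dᵢ, substituting dᵢ = m·dₒ gives 1/f = (1 + 1/m)/dₒ, hence dₒ = f·(1 + 1/m).
dₒ = 126.7 × (1 + 1/1.68) = 126.7 × 1.59524 ≈ 202.117 mm.

202.12 mm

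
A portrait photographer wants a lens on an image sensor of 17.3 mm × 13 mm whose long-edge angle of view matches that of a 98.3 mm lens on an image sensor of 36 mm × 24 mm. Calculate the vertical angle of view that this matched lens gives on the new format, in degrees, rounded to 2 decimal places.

Equal long-edge AOV ⇒ f₂ = f₁ · 17.3/36 = 98.3 × 0.48056 ≈ 47.2386 mm.
Vertical AOV on the new format = 2·arctan(13 / (2 × 47.2386)) = 2·arctan(0.13760) ≈ 15.6693°.

15.67°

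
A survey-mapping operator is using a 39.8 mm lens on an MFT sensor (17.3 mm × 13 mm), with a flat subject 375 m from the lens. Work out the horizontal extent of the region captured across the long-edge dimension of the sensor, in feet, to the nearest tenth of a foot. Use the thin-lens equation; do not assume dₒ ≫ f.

534.7 ft

dₒ: 375 m = 375000 mm.
Similar triangles through the lens centre give W/dₒ = w/dᵢ; with 1/f = 1/dₒ + 1/dᵢ this gives W = w·(dₒ − f)/f.
W = 17.3 mm × (375000 − 39.8) / 39.8 = 17.3 × 9421.1106 ≈ 162985.213 mm = 162985.213/304.8 ft = 534.728 ft.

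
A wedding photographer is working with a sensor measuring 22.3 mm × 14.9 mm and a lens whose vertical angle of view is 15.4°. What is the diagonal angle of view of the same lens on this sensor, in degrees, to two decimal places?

27.36°

From the vertical AOV: f = 14.9 / (2·tan(7.7°)) = 14.9 / 0.27041 ≈ 55.1014 mm.
Sensor diagonal = √(22.3² + 14.9²) = √719.3000 ≈ 26.8198 mm.
Diagonal AOV = 2·arctan(26.8198 / (2 × 55.1014)) = 2·arctan(0.24337) ≈ 27.3561°.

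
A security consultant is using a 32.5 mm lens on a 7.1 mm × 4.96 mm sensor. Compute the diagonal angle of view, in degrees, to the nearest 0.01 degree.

Sensor diagonal = √(7.1² + 4.96²) = √75.0116 ≈ 8.6609 mm.
Angle of view α = 2·arctan(d/2f) with d = 8.6609 mm and f = 32.5 mm.
d/2f = 0.13324; arctan(0.13324) ≈ 7.5897°, so α ≈ 15.1793°.

15.18°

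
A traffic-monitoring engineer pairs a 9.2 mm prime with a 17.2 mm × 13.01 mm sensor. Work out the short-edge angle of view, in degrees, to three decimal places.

Angle of view α = 2·arctan(h/2f) with h = 13.01 mm and f = 9.2 mm.
h/2f = 0.70707; arctan(0.70707) ≈ 35.2628°, so α ≈ 70.5256°.

70.526°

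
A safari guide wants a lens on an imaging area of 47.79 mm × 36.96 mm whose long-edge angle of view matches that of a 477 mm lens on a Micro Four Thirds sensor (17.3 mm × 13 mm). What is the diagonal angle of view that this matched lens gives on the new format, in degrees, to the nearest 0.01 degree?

Equal long-edge AOV ⇒ f₂ = f₁ · 47.79/17.3 = 477 × 2.76243 ≈ 1317.6780 mm.
Sensor diagonal = √(47.79² + 36.96²) = √3649.9257 ≈ 60.4146 mm.
Diagonal AOV on the new format = 2·arctan(60.4146 / (2 × 1317.6780)) = 2·arctan(0.02292) ≈ 2.6265°.

2.63°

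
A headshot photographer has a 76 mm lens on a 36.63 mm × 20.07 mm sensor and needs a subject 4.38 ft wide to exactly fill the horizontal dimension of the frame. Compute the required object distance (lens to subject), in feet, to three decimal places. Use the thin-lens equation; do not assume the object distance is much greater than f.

W: 4.38 ft × 304.8 mm/ft = 1335.02 mm.
Magnification m = w/W = dᵢ/dₒ; combined with 1/f = 1/dₒ + 1/dᵢ this gives dₒ = f·(1 + W/w).
dₒ = 76 mm × (1 + 1335.02/36.63) = 76 × 37.4462 ≈ 2845.910 mm = 2845.910/304.8 ft = 9.33698 ft.

9.337 ft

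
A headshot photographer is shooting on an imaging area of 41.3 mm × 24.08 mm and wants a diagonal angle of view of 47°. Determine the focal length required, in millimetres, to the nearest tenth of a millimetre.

55.0 mm

Sensor diagonal = √(41.3² + 24.08²) = √2285.5364 ≈ 47.8073 mm.
From α = 2·arctan(d/2f) we get f = d / (2·tan(α/2)).
With d = 47.8073 mm and α/2 = 23.5°, tan(α/2) ≈ 0.43481, so f ≈ 47.8073 / 0.86962 ≈ 54.9746 mm.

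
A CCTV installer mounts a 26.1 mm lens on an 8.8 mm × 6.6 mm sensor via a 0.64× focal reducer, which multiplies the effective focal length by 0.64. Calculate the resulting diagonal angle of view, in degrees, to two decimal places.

36.45°

Effective focal length f = 26.1 × 0.64 = 16.704 mm.
Sensor diagonal = √(8.8² + 6.6²) = √121.0000 ≈ 11.0000 mm.
α = 2·arctan(11.000 / (2 × 16.704)) = 2·arctan(0.32926) ≈ 36.4495°.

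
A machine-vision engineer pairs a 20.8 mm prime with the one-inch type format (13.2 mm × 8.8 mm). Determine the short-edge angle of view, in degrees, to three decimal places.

Angle of view α = 2·arctan(h/2f) with h = 8.8 mm and f = 20.8 mm.
h/2f = 0.21154; arctan(0.21154) ≈ 11.9442°, so α ≈ 23.8884°.

23.888°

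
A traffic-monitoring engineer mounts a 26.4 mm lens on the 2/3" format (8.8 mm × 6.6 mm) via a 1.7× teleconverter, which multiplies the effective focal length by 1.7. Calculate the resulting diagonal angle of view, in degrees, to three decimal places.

Effective focal length f = 26.4 × 1.7 = 44.88 mm.
Sensor diagonal = √(8.8² + 6.6²) = √121.0000 ≈ 11.0000 mm.
α = 2·arctan(11.000 / (2 × 44.88)) = 2·arctan(0.12255) ≈ 13.9734°.

13.973°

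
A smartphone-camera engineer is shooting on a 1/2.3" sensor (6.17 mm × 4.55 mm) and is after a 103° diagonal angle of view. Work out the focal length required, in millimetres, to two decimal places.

Sensor diagonal = √(6.17² + 4.55²) = √58.7714 ≈ 7.6663 mm.
From α = 2·arctan(d/2f) we get f = d / (2·tan(α/2)).
With d = 7.6663 mm and α/2 = 51.5°, tan(α/2) ≈ 1.25717, so f ≈ 7.6663 / 2.51434 ≈ 3.0490 mm.

3.05 mm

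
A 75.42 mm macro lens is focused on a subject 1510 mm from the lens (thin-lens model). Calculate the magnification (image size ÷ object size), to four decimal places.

0.0526×

Thin lens: 1/f = 1/dₒ + 1/dᵢ → 1/dᵢ = 1/75.42 − 1/1510 = 0.0125968 mm⁻¹, so dᵢ ≈ 79.3850 mm.
Magnification m = dᵢ/dₒ = 79.3850/1510 ≈ 0.05257.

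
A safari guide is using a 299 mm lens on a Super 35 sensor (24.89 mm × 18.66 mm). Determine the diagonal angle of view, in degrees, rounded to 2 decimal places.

5.96°

Sensor diagonal = √(24.89² + 18.66²) = √967.7077 ≈ 31.1080 mm.
Angle of view α = 2·arctan(d/2f) with d = 31.1080 mm and f = 299 mm.
d/2f = 0.05202; arctan(0.05202) ≈ 2.9778°, so α ≈ 5.9557°.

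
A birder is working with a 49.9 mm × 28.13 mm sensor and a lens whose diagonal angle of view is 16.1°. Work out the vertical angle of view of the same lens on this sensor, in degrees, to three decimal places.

Sensor diagonal = √(49.9² + 28.13²) = √3281.3069 ≈ 57.2827 mm.
From the diagonal AOV: f = 57.2827 / (2·tan(8.05°)) = 57.2827 / 0.28286 ≈ 202.5113 mm.
Vertical AOV = 2·arctan(28.13 / (2 × 202.5113)) = 2·arctan(0.06945) ≈ 7.9460°.

7.946°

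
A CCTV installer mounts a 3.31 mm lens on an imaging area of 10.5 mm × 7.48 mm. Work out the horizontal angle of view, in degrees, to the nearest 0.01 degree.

115.54°

Angle of view α = 2·arctan(w/2f) with w = 10.5 mm and f = 3.31 mm.
w/2f = 1.58610; arctan(1.58610) ≈ 57.7695°, so α ≈ 115.5391°.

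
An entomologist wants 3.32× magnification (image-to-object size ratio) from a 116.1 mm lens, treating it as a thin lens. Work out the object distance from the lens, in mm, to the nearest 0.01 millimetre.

With m = dᵢ/dₒ and 1/f = 1/dₒ + 1/dᵢ, substituting dᵢ = m·dₒ gives 1/f = (1 + 1/m)/dₒ, hence dₒ = f·(1 + 1/m).
dₒ = 116.1 × (1 + 1/3.32) = 116.1 × 1.30120 ≈ 151.070 mm.

151.07 mm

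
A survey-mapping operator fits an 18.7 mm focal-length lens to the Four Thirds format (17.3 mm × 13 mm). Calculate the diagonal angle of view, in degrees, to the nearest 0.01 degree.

60.11°

Sensor diagonal = √(17.3² + 13²) = √468.2900 ≈ 21.6400 mm.
Angle of view α = 2·arctan(d/2f) with d = 21.6400 mm and f = 18.7 mm.
d/2f = 0.57861; arctan(0.57861) ≈ 30.0541°, so α ≈ 60.1082°.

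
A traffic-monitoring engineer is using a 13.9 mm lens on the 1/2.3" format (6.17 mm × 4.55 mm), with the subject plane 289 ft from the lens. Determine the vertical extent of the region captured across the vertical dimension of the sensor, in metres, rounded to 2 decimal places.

dₒ: 289 ft × 304.8 mm/ft = 88087.20 mm.
Similar triangles through the lens centre give W/dₒ = h/dᵢ; with 1/f = 1/dₒ + 1/dᵢ this gives W = h·(dₒ − f)/f.
W = 4.55 mm × (88087.2 − 13.9) / 13.9 = 4.55 × 6336.2084 ≈ 28829.748 mm = 28.8297 m.

28.83 m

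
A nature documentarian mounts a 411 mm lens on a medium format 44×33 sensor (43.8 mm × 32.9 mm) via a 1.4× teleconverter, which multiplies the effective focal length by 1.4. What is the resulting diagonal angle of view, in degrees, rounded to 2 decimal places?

5.45°

Effective focal length f = 411 × 1.4 = 575.4 mm.
Sensor diagonal = √(43.8² + 32.9²) = √3000.8500 ≈ 54.7800 mm.
α = 2·arctan(54.780 / (2 × 575.4)) = 2·arctan(0.04760) ≈ 5.4506°.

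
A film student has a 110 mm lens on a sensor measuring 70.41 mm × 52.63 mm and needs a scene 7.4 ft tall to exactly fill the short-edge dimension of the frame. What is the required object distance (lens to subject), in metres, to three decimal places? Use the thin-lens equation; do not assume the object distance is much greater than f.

4.824 m

W: 7.4 ft × 304.8 mm/ft = 2255.52 mm.
Magnification m = h/W = dᵢ/dₒ; combined with 1/f = 1/dₒ + 1/dᵢ this gives dₒ = f·(1 + W/h).
dₒ = 110 mm × (1 + 2255.52/52.63) = 110 × 43.8562 ≈ 4824.178 mm = 4.82418 m.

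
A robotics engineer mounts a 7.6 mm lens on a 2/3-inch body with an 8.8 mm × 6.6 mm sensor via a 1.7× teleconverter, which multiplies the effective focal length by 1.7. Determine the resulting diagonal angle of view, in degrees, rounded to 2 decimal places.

Effective focal length f = 7.6 × 1.7 = 12.92 mm.
Sensor diagonal = √(8.8² + 6.6²) = √121.0000 ≈ 11.0000 mm.
α = 2·arctan(11.000 / (2 × 12.92)) = 2·arctan(0.42570) ≈ 46.1186°.

46.12°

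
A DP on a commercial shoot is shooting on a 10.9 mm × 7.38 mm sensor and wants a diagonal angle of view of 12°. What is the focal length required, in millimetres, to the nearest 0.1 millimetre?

Sensor diagonal = √(10.9² + 7.38²) = √173.2744 ≈ 13.1634 mm.
From α = 2·arctan(d/2f) we get f = d / (2·tan(α/2)).
With d = 13.1634 mm and α/2 = 6°, tan(α/2) ≈ 0.10510, so f ≈ 13.1634 / 0.21021 ≈ 62.6206 mm.

62.6 mm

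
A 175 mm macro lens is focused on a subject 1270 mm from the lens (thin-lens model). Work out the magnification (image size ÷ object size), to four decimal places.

Thin lens: 1/f = 1/dₒ + 1/dᵢ → 1/dᵢ = 1/175 − 1/1270 = 0.0049269 mm⁻¹, so dᵢ ≈ 202.9680 mm.
Magnification m = dᵢ/dₒ = 202.9680/1270 ≈ 0.15982.

0.1598×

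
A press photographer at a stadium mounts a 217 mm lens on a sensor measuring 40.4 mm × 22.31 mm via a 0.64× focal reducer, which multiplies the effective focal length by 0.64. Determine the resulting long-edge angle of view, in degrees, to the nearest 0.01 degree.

Effective focal length f = 217 × 0.64 = 138.88 mm.
α = 2·arctan(40.4 / (2 × 138.88)) = 2·arctan(0.14545) ≈ 16.5512°.

16.55°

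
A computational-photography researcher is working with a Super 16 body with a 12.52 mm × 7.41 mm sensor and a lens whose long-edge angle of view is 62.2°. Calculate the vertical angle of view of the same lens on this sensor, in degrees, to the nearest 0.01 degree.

From the long-edge AOV: f = 12.52 / (2·tan(31.1°)) = 12.52 / 1.20648 ≈ 10.3773 mm.
Vertical AOV = 2·arctan(7.41 / (2 × 10.3773)) = 2·arctan(0.35703) ≈ 39.2960°.

39.30°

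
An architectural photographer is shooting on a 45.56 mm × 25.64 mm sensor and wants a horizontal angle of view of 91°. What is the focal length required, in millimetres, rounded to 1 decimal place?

22.4 mm

From α = 2·arctan(w/2f) we get f = w / (2·tan(α/2)).
With w = 45.56 mm and α/2 = 45.5°, tan(α/2) ≈ 1.01761, so f ≈ 45.56 / 2.03521 ≈ 22.3858 mm.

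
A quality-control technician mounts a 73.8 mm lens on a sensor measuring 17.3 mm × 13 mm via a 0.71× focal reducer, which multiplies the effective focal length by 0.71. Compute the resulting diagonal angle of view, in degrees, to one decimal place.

23.3°

Effective focal length f = 73.8 × 0.71 = 52.398 mm.
Sensor diagonal = √(17.3² + 13²) = √468.2900 ≈ 21.6400 mm.
α = 2·arctan(21.640 / (2 × 52.398)) = 2·arctan(0.20650) ≈ 23.3348°.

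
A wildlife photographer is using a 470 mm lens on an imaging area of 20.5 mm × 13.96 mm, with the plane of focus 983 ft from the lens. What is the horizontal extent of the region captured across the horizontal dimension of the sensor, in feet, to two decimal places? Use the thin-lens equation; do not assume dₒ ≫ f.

42.81 ft

dₒ: 983 ft × 304.8 mm/ft = 299618.39 mm.
Similar triangles through the lens centre give W/dₒ = w/dᵢ; with 1/f = 1/dₒ + 1/dᵢ this gives W = w·(dₒ − f)/f.
W = 20.5 mm × (299618 − 470) / 470 = 20.5 × 636.4859 ≈ 13047.962 mm = 13047.962/304.8 ft = 42.8083 ft.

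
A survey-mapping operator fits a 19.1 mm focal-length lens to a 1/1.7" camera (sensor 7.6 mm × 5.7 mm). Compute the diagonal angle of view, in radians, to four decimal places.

0.4875 rad

Sensor diagonal = √(7.6² + 5.7²) = √90.2500 ≈ 9.5000 mm.
Angle of view α = 2·arctan(d/2f) with d = 9.5000 mm and f = 19.1 mm.
d/2f = 0.24869; arctan(0.24869) ≈ 0.2437 rad, so α ≈ 0.4875 rad.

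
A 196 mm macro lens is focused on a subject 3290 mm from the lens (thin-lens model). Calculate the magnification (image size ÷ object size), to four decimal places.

0.0633×

Thin lens: 1/f = 1/dₒ + 1/dᵢ → 1/dᵢ = 1/196 − 1/3290 = 0.0047981 mm⁻¹, so dᵢ ≈ 208.4163 mm.
Magnification m = dᵢ/dₒ = 208.4163/3290 ≈ 0.06335.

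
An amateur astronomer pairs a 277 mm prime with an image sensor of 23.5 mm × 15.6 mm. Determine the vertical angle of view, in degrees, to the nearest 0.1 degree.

Angle of view α = 2·arctan(h/2f) with h = 15.6 mm and f = 277 mm.
h/2f = 0.02816; arctan(0.02816) ≈ 1.6130°, so α ≈ 3.2259°.

3.2°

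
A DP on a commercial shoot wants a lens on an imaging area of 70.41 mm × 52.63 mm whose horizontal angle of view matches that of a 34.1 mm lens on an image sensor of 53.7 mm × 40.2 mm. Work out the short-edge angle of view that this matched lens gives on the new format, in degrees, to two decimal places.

Equal horizontal AOV ⇒ f₂ = f₁ · 70.41/53.7 = 34.1 × 1.31117 ≈ 44.7110 mm.
Short-edge AOV on the new format = 2·arctan(52.63 / (2 × 44.7110)) = 2·arctan(0.58856) ≈ 60.9585°.

60.96°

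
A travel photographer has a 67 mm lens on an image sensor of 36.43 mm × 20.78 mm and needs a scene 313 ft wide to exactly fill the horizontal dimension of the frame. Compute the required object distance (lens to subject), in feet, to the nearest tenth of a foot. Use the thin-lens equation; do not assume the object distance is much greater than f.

575.9 ft

W: 313 ft × 304.8 mm/ft = 95402.40 mm.
Magnification m = w/W = dᵢ/dₒ; combined with 1/f = 1/dₒ + 1/dᵢ this gives dₒ = f·(1 + W/w).
dₒ = 67 mm × (1 + 95402.4/36.43) = 67 × 2619.7866 ≈ 175525.704 mm = 175525.704/304.8 ft = 575.872 ft.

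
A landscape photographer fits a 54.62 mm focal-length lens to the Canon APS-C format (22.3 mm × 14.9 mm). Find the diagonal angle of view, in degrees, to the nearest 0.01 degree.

27.59°

Sensor diagonal = √(22.3² + 14.9²) = √719.3000 ≈ 26.8198 mm.
Angle of view α = 2·arctan(d/2f) with d = 26.8198 mm and f = 54.62 mm.
d/2f = 0.24551; arctan(0.24551) ≈ 13.7940°, so α ≈ 27.5880°.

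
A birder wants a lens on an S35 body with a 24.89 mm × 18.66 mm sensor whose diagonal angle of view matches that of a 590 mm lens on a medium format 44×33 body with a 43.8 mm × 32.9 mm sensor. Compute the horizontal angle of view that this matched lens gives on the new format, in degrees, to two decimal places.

Sensor diagonal = √(43.8² + 32.9²) = √3000.8500 ≈ 54.7800 mm.
Sensor diagonal = √(24.89² + 18.66²) = √967.7077 ≈ 31.1080 mm.
Equal diagonal AOV ⇒ f₂ = f₁ · 31.1080/54.7800 = 590 × 0.56787 ≈ 335.0441 mm.
Horizontal AOV on the new format = 2·arctan(24.89 / (2 × 335.0441)) = 2·arctan(0.03714) ≈ 4.2545°.

4.25°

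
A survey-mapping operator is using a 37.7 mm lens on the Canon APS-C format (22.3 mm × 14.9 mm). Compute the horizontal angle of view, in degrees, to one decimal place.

Angle of view α = 2·arctan(w/2f) with w = 22.3 mm and f = 37.7 mm.
w/2f = 0.29576; arctan(0.29576) ≈ 16.4759°, so α ≈ 32.9518°.

33.0°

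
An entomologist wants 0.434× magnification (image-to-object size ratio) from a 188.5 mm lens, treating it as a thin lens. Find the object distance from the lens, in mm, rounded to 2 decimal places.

With m = dᵢ/dₒ and 1/f = 1/dₒ + 1/dᵢ, substituting dᵢ = m·dₒ gives 1/f = (1 + 1/m)/dₒ, hence dₒ = f·(1 + 1/m).
dₒ = 188.5 × (1 + 1/0.434) = 188.5 × 3.30415 ≈ 622.832 mm.

622.83 mm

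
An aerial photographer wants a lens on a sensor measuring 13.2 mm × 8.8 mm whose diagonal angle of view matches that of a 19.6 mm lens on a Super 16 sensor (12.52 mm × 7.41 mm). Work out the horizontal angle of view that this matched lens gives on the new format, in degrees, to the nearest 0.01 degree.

Sensor diagonal = √(12.52² + 7.41²) = √211.6585 ≈ 14.5485 mm.
Sensor diagonal = √(13.2² + 8.8²) = √251.6800 ≈ 15.8644 mm.
Equal diagonal AOV ⇒ f₂ = f₁ · 15.8644/14.5485 = 19.6 × 1.09045 ≈ 21.3729 mm.
Horizontal AOV on the new format = 2·arctan(13.2 / (2 × 21.3729)) = 2·arctan(0.30880) ≈ 34.3217°.

34.32°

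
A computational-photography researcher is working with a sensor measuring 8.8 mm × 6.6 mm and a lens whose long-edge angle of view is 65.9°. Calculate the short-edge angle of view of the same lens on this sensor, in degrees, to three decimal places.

51.851°

From the long-edge AOV: f = 8.8 / (2·tan(32.95°)) = 8.8 / 1.29634 ≈ 6.7884 mm.
Short-edge AOV = 2·arctan(6.6 / (2 × 6.7884)) = 2·arctan(0.48613) ≈ 51.8512°.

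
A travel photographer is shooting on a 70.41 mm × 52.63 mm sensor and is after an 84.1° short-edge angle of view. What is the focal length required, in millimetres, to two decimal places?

29.17 mm

From α = 2·arctan(h/2f) we get f = h / (2·tan(α/2)).
With h = 52.63 mm and α/2 = 42.05°, tan(α/2) ≈ 0.90199, so f ≈ 52.63 / 1.80397 ≈ 29.1745 mm.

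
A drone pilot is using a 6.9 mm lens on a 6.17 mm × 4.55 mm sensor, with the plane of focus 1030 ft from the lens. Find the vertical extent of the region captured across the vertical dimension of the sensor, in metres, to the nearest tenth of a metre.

207.0 m

dₒ: 1030 ft × 304.8 mm/ft = 313943.99 mm.
Similar triangles through the lens centre give W/dₒ = h/dᵢ; with 1/f = 1/dₒ + 1/dᵢ this gives W = h·(dₒ − f)/f.
W = 4.55 mm × (313944 − 6.9) / 6.9 = 4.55 × 45498.1290 ≈ 207016.487 mm = 207.016 m.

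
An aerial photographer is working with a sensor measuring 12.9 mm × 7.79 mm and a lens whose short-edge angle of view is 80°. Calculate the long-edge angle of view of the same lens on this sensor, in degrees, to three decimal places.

108.517°

From the short-edge AOV: f = 7.79 / (2·tan(40°)) = 7.79 / 1.67820 ≈ 4.6419 mm.
Long-edge AOV = 2·arctan(12.9 / (2 × 4.6419)) = 2·arctan(1.38952) ≈ 108.5170°.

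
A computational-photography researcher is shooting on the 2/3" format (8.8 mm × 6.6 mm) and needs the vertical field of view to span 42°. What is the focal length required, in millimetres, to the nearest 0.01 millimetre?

From α = 2·arctan(h/2f) we get f = h / (2·tan(α/2)).
With h = 6.6 mm and α/2 = 21°, tan(α/2) ≈ 0.38386, so f ≈ 6.6 / 0.76773 ≈ 8.5968 mm.

8.60 mm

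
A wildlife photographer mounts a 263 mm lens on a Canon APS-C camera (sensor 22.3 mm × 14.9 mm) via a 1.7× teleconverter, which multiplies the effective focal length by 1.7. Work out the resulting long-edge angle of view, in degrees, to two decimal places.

Effective focal length f = 263 × 1.7 = 447.1 mm.
α = 2·arctan(22.3 / (2 × 447.1)) = 2·arctan(0.02494) ≈ 2.8571°.

2.86°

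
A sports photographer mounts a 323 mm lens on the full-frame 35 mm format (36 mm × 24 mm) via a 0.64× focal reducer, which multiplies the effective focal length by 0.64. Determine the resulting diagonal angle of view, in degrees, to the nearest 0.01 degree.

Effective focal length f = 323 × 0.64 = 206.72 mm.
Sensor diagonal = √(36² + 24²) = √1872.0000 ≈ 43.2666 mm.
α = 2·arctan(43.267 / (2 × 206.72)) = 2·arctan(0.10465) ≈ 11.9485°.

11.95°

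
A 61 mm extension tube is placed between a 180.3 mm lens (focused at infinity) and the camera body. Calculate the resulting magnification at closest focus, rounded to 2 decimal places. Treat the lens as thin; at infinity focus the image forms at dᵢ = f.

The tube moves the image plane from f to f + e, so dᵢ = 180.3 + 61 = 241.3 mm. Focus is achieved when 1/f = 1/dₒ + 1/dᵢ, giving dₒ = 1/(1/f − 1/(f+e)).
Magnification m = dᵢ/dₒ = (f+e)·(1/f − 1/(f+e)) = e/f = 61/180.3 ≈ 0.3383.

0.34×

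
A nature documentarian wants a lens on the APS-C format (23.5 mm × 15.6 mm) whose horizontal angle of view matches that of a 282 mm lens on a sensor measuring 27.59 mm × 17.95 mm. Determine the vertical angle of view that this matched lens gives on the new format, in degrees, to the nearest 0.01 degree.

3.72°

Equal horizontal AOV ⇒ f₂ = f₁ · 23.5/27.59 = 282 × 0.85176 ≈ 240.1957 mm.
Vertical AOV on the new format = 2·arctan(15.6 / (2 × 240.1957)) = 2·arctan(0.03247) ≈ 3.7199°.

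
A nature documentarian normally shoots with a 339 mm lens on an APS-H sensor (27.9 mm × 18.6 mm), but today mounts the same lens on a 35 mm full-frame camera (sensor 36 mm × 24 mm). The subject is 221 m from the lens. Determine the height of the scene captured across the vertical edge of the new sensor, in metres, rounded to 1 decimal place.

15.6 m

The focal length stays 339 mm; the relevant sensor dimension is now h = 24 mm. Object distance dₒ = 221 m = 221000 mm.
Thin-lens field height W = h·(dₒ − f)/f = 24 × (221000 − 339)/339 ≈ 15622.018 mm = 15.622 m.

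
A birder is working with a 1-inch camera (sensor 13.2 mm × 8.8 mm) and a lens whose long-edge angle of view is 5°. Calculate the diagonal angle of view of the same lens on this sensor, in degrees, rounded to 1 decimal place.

6.0°

From the long-edge AOV: f = 13.2 / (2·tan(2.5°)) = 13.2 / 0.08732 ≈ 151.1649 mm.
Sensor diagonal = √(13.2² + 8.8²) = √251.6800 ≈ 15.8644 mm.
Diagonal AOV = 2·arctan(15.8644 / (2 × 151.1649)) = 2·arctan(0.05247) ≈ 6.0076°.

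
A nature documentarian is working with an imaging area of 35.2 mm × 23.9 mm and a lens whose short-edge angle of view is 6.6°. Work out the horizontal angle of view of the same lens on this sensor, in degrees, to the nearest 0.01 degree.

From the short-edge AOV: f = 23.9 / (2·tan(3.3°)) = 23.9 / 0.11532 ≈ 207.2507 mm.
Horizontal AOV = 2·arctan(35.2 / (2 × 207.2507)) = 2·arctan(0.08492) ≈ 9.7080°.

9.71°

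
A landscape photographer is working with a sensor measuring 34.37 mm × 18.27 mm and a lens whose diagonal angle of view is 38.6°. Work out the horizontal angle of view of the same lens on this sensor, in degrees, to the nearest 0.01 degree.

34.37°

Sensor diagonal = √(34.37² + 18.27²) = √1515.0898 ≈ 38.9242 mm.
From the diagonal AOV: f = 38.9242 / (2·tan(19.3°)) = 38.9242 / 0.70039 ≈ 55.5750 mm.
Horizontal AOV = 2·arctan(34.37 / (2 × 55.5750)) = 2·arctan(0.30922) ≈ 34.3655°.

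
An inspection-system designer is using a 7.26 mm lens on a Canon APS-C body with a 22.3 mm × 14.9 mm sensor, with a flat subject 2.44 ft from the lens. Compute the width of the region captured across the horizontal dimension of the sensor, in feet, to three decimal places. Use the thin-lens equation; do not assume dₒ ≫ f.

7.422 ft

dₒ: 2.44 ft × 304.8 mm/ft = 743.71 mm.
Similar triangles through the lens centre give W/dₒ = w/dᵢ; with 1/f = 1/dₒ + 1/dᵢ this gives W = w·(dₒ − f)/f.
W = 22.3 mm × (743.712 − 7.26) / 7.26 = 22.3 × 101.4397 ≈ 2262.105 mm = 2262.105/304.8 ft = 7.4216 ft.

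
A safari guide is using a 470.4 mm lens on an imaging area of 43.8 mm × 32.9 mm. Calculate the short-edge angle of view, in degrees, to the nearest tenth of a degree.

Angle of view α = 2·arctan(h/2f) with h = 32.9 mm and f = 470.4 mm.
h/2f = 0.03497; arctan(0.03497) ≈ 2.0028°, so α ≈ 4.0057°.

4.0°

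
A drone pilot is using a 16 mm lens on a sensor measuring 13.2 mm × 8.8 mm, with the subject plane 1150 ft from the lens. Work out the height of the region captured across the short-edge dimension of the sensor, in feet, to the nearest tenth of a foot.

632.5 ft

dₒ: 1150 ft × 304.8 mm/ft = 350519.99 mm.
Similar triangles through the lens centre give W/dₒ = h/dᵢ; with 1/f = 1/dₒ + 1/dᵢ this gives W = h·(dₒ − f)/f.
W = 8.8 mm × (350520 − 16) / 16 = 8.8 × 21906.4993 ≈ 192777.194 mm = 192777.194/304.8 ft = 632.471 ft.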